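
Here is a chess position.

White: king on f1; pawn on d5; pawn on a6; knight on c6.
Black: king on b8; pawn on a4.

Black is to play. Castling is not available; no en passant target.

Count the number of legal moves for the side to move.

Black to move; king on b8.
In check: yes, from the white knight on c6.
Legal moves: Kc8, Ka8, Kc7.
Count: 3.

3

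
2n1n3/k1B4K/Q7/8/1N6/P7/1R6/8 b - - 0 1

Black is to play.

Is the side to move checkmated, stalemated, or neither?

Black to move; black king on a7.
In check: yes, from the white queen on a6.
King squares — a6: attacked by Nb4; b6: attacked by Qa6; b7: attacked by Qa6; a8: attacked by Qa6; b8: attacked by Bc7.
Legal moves for Black: none.
In check with no legal moves → checkmate.

checkmate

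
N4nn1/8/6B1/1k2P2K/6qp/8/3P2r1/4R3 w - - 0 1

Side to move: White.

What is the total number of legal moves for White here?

White to move; king on h5.
In check: yes, from the black queen on g4.
Legal moves: none.
Count: 0.

0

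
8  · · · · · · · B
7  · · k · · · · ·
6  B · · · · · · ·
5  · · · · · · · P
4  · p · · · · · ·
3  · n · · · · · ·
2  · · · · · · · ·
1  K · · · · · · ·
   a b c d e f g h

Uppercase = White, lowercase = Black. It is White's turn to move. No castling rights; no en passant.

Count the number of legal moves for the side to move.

White to move; king on a1.
In check: yes, from the black knight on b3.
Legal moves: Kb2, Ka2, Kb1.
Count: 3.

3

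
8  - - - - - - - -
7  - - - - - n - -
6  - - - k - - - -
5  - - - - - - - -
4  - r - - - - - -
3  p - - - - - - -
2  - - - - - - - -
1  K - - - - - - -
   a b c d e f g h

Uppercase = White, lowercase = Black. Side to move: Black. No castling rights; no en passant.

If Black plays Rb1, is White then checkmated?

After Rb1: white king on a1; in check: yes, from the black rook on b1.
White has 2 legal replies: Ka2, Kxb1.
In check but a legal move exists → not checkmate.

no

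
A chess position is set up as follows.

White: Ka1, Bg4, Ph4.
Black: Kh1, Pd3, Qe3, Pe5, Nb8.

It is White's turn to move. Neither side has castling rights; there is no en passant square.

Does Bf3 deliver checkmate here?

no

After Bf3: black king on h1; in check: yes, from the white bishop on f3.
Black has 3 legal replies: Kh2, Kg1, Qxf3.
In check but a legal move exists → not checkmate.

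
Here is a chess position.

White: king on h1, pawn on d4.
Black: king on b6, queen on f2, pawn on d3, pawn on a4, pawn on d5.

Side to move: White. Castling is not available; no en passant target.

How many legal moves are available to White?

White to move; king on h1.
In check: no.
Legal moves: none.
Count: 0.

0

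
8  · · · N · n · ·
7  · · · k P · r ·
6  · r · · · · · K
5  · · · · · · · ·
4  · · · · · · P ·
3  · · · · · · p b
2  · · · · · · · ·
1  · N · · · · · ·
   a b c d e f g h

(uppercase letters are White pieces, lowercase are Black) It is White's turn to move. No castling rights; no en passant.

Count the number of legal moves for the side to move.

4

White to move; king on h6.
In check: yes, from the black rook on b6.
Legal moves: Kxg7, Kh5, Ne6, Nc6.
Count: 4.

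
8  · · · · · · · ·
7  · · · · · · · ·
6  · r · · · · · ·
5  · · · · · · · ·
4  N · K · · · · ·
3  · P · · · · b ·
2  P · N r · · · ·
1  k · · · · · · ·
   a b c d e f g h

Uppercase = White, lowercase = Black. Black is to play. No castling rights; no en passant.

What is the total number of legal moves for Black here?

3

Black to move; king on a1.
In check: yes, from the white knight on c2.
Legal moves: Kxa2, Kb1, Rxc2+.
Count: 3.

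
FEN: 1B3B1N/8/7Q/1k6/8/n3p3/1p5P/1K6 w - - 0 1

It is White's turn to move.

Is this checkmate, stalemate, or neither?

White to move; white king on b1.
In check: yes, from the black knight on a3.
King squares — a1: attacked by Pb2; c1: attacked by Pb2; a2: available; b2: available; c2: attacked by Na3.
Legal moves for White: Kxb2, Ka2, Bxa3.
White is in check but has 3 legal moves → neither.

neither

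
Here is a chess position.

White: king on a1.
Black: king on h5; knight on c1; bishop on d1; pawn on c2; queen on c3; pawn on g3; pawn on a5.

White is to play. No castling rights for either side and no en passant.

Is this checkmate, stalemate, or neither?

checkmate

White to move; white king on a1.
In check: yes, from the black queen on c3.
King squares — b1: attacked by Pc2; a2: attacked by Nc1; b2: attacked by Qc3.
Legal moves for White: none.
In check with no legal moves → checkmate.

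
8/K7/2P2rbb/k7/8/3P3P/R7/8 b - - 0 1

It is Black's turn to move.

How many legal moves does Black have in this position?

Black to move; king on a5.
In check: yes, from the white rook on a2.
Legal moves: Kb5, Kb4.
Count: 2.

2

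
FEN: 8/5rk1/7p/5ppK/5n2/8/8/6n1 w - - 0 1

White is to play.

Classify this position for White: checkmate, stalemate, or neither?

White to move; white king on h5.
In check: yes, from the black knight on f4.
King squares — g4: attacked by Pf5; h4: attacked by Pg5; g5: attacked by Ph6; g6: attacked by Nf4; h6: attacked by Kg7.
Legal moves for White: none.
In check with no legal moves → checkmate.

checkmate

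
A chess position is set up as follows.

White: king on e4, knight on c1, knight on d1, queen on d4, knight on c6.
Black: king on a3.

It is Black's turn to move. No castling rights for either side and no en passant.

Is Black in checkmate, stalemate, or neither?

stalemate

Black to move; black king on a3.
In check: no.
King squares — a2: attacked by Nc1; b2: attacked by Nd1; b3: attacked by Nc1; a4: attacked by Qd4; b4: attacked by Qd4.
Legal moves for Black: none.
Not in check and no legal moves → stalemate.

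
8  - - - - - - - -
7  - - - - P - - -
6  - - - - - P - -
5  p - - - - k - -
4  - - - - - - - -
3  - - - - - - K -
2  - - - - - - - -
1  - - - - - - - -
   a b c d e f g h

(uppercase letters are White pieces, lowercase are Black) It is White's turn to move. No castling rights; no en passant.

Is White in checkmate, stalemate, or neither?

neither

White to move; white king on g3.
In check: no.
Legal moves for White: Kh4, Kh3, Kf3, Kh2, Kg2, Kf2, e8=Q, e8=R, e8=B, e8=N, f7.
White has 11 legal moves and is not in check → neither.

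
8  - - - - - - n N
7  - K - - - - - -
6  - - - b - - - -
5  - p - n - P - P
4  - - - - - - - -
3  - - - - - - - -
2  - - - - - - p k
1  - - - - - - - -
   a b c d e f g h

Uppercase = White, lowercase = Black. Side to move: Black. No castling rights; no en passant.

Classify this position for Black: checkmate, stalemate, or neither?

neither

Black to move; black king on h2.
In check: no.
Legal moves for Black include: Nge7, Nh6, Ngf6, Bf8, Bb8, Be7, Bc7, Be5, Bc5, Bf4, Bb4, Bg3, Ba3, Nde7, Nc7, Ndf6, Nb6, Nf4, ... (list truncated; more exist).
Black has legal moves and is not in check → neither.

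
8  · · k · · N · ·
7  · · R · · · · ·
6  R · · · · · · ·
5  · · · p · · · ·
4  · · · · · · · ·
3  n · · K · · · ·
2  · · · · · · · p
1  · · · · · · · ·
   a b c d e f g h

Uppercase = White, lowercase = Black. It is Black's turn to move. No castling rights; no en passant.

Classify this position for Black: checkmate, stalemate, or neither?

neither

Black to move; black king on c8.
In check: yes, from the white rook on c7.
Legal moves for Black: Kd8, Kb8, Kxc7.
Black is in check but has 3 legal moves → neither.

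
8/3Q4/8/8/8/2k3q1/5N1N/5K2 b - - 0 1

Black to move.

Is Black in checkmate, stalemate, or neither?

neither

Black to move; black king on c3.
In check: no.
Legal moves for Black include: Qg8, Qb8, Qg7, Qc7, Qg6, Qd6, Qg5, Qe5, Qh4, Qg4, Qf4, Qh3+, Qf3, Qe3, Qd3+, Qxh2, Qg2+, Qxf2+, ... (list truncated; more exist).
Black has legal moves and is not in check → neither.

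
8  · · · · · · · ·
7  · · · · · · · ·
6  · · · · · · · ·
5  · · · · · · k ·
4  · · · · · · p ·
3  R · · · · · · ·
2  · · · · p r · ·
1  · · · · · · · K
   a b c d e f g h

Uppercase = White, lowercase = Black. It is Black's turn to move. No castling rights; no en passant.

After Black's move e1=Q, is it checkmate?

yes

After e1=Q: white king on h1; in check: yes, from the black queen on e1.
King squares — g1: attacked by Qe1; g2: attacked by Rf2; h2: attacked by Rf2.
White has no legal moves → checkmate.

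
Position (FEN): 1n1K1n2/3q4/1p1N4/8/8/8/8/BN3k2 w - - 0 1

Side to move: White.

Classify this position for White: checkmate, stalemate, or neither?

checkmate

White to move; white king on d8.
In check: yes, from the black queen on d7.
King squares — c7: attacked by Qd7; d7: attacked by Nb8; e7: attacked by Qd7; c8: attacked by Qd7; e8: attacked by Qd7.
Legal moves for White: none.
In check with no legal moves → checkmate.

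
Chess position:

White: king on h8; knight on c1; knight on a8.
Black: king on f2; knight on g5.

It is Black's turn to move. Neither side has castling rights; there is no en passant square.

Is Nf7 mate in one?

After Nf7: white king on h8; in check: yes, from the black knight on f7.
White has 3 legal replies: Kg8, Kh7, Kg7.
In check but a legal move exists → not checkmate.

no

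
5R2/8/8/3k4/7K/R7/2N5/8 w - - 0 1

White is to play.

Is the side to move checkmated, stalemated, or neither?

White to move; white king on h4.
In check: no.
Legal moves for White include: Rh8, Rg8, Re8, Rd8+, Rc8, Rb8, Rfa8, Rf7, Rf6, Rf5+, Rf4, Rff3, Rf2, Rf1, Kh5, Kg5, Kg4, Kh3, ... (list truncated; more exist).
White has legal moves and is not in check → neither.

neither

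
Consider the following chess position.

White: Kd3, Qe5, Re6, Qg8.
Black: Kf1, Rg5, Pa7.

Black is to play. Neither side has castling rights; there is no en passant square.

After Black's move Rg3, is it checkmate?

After Rg3: white king on d3; in check: yes, from the black rook on g3.
White has 8 legal replies: Ke4, Kd4, Kc4, Kd2, Kc2, Qgxg3, Qexg3, Qe3.
In check but a legal move exists → not checkmate.

no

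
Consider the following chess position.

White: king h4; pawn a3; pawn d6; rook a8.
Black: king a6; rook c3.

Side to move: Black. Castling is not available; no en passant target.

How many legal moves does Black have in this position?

3

Black to move; king on a6.
In check: yes, from the white rook on a8.
Legal moves: Kb7, Kb6, Kb5.
Count: 3.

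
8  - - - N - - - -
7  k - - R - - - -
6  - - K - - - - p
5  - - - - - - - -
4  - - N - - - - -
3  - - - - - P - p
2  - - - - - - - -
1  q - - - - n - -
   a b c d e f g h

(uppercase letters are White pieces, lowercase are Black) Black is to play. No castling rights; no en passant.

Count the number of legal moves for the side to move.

3

Black to move; king on a7.
In check: yes, from the white rook on d7.
Legal moves: Kb8, Ka8, Ka6.
Count: 3.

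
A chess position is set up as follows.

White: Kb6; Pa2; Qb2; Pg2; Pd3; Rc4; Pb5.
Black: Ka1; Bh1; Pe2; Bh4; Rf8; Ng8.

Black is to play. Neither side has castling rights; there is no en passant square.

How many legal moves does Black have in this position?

Black to move; king on a1.
In check: yes, from the white queen on b2.
Legal moves: Kxb2.
Count: 1.

1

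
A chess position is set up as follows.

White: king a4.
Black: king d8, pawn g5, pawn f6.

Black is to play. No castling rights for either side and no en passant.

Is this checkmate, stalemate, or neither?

neither

Black to move; black king on d8.
In check: no.
Legal moves for Black: Ke8, Kc8, Ke7, Kd7, Kc7, f5, g4.
Black has 7 legal moves and is not in check → neither.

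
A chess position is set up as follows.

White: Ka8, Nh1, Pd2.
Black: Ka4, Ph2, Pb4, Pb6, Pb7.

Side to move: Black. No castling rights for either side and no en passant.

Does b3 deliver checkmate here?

After b3: white king on a8; in check: no.
White is not in check, so this cannot be checkmate.

no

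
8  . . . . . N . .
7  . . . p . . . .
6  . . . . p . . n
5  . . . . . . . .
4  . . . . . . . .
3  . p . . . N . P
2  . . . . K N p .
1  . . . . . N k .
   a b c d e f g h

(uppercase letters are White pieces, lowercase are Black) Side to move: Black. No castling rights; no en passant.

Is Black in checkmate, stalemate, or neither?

Black to move; black king on g1.
In check: yes, from the white knight on f3.
King squares — f1: attacked by Ke2; h1: attacked by Nf2; f2: attacked by Ke2; g2: own pawn; h2: attacked by Nf1.
Legal moves for Black: none.
In check with no legal moves → checkmate.

checkmate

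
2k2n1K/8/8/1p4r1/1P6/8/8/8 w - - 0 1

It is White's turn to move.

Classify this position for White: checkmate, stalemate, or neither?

White to move; white king on h8.
In check: no.
King squares — g7: attacked by Rg5; h7: attacked by Nf8; g8: attacked by Rg5.
Legal moves for White: none.
Not in check and no legal moves → stalemate.

stalemate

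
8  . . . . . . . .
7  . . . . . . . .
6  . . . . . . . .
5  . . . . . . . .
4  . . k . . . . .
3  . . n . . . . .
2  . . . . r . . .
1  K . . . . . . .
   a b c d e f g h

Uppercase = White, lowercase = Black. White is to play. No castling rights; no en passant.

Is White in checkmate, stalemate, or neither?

White to move; white king on a1.
In check: no.
King squares — b1: attacked by Nc3; a2: attacked by Re2; b2: attacked by Re2.
Legal moves for White: none.
Not in check and no legal moves → stalemate.

stalemate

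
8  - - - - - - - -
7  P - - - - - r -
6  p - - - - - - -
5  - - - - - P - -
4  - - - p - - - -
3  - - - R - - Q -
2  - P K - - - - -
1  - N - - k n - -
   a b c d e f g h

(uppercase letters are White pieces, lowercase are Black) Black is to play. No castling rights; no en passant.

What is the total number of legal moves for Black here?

Black to move; king on e1.
In check: yes, from the white queen on g3.
Legal moves: Ke2, Rxg3, Nxg3.
Count: 3.

3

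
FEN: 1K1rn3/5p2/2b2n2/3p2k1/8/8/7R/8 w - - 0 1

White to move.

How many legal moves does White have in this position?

White to move; king on b8.
In check: yes, from the black rook on d8.
Legal moves: Ka7.
Count: 1.

1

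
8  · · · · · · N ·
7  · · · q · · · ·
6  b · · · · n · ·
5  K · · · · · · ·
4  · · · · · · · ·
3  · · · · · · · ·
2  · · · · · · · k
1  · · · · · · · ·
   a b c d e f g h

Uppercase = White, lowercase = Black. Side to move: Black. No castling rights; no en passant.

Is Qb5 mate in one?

yes

After Qb5: white king on a5; in check: yes, from the black queen on b5.
King squares — a4: attacked by Qb5; b4: attacked by Qb5; b5: attacked by Ba6; a6: attacked by Qb5; b6: attacked by Qb5.
White has no legal moves → checkmate.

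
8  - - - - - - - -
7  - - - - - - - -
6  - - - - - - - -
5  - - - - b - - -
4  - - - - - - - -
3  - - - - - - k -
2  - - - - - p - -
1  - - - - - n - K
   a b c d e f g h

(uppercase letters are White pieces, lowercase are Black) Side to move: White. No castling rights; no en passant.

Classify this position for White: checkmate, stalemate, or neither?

stalemate

White to move; white king on h1.
In check: no.
King squares — g1: attacked by Pf2; g2: attacked by Kg3; h2: attacked by Nf1.
Legal moves for White: none.
Not in check and no legal moves → stalemate.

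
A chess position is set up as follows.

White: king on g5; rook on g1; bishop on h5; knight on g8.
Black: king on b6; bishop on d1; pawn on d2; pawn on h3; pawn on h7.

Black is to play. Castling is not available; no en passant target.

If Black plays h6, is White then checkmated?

no

After h6: white king on g5; in check: yes, from the black pawn on h6.
White has 7 legal replies: Kxh6, Kg6, Kf6, Kf5, Kh4, Kf4, Nxh6.
In check but a legal move exists → not checkmate.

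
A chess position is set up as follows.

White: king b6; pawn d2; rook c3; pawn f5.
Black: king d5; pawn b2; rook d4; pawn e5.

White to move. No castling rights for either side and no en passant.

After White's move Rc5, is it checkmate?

After Rc5: black king on d5; in check: yes, from the white rook on c5.
Black has 2 legal replies: Kd6, Ke4.
In check but a legal move exists → not checkmate.

no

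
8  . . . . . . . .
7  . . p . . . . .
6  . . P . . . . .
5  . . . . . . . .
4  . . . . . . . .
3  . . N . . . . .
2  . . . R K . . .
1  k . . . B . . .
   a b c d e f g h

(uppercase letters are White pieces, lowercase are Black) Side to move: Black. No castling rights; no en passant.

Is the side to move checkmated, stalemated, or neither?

stalemate

Black to move; black king on a1.
In check: no.
King squares — b1: attacked by Nc3; a2: attacked by Rd2; b2: attacked by Rd2.
Legal moves for Black: none.
Not in check and no legal moves → stalemate.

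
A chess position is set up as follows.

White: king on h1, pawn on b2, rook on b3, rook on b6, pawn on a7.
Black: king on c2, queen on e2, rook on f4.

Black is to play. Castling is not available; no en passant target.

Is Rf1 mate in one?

yes

After Rf1: white king on h1; in check: yes, from the black rook on f1.
King squares — g1: attacked by Rf1; g2: attacked by Qe2; h2: attacked by Qe2.
White has no legal moves → checkmate.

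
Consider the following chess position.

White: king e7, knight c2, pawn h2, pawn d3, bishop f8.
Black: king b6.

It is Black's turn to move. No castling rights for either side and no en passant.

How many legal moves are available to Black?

8

Black to move; king on b6.
In check: no.
Legal moves: Kc7, Kb7, Ka7, Kc6, Ka6, Kc5, Kb5, Ka5.
Count: 8.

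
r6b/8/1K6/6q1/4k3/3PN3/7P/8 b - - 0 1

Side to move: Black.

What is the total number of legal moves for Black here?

6

Black to move; king on e4.
In check: yes, from the white pawn on d3.
Legal moves: Ke5, Kf4, Kd4, Kf3, Kxe3, Kxd3.
Count: 6.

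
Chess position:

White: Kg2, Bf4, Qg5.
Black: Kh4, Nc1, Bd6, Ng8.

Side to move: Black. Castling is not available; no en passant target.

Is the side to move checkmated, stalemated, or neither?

checkmate

Black to move; black king on h4.
In check: yes, from the white queen on g5.
King squares — g3: attacked by Kg2; h3: attacked by Kg2; g4: attacked by Qg5; g5: attacked by Bf4; h5: attacked by Qg5.
Legal moves for Black: none.
In check with no legal moves → checkmate.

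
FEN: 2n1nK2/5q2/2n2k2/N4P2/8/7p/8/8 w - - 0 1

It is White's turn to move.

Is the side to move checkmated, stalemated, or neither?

checkmate

White to move; white king on f8.
In check: yes, from the black queen on f7.
King squares — e7: attacked by Nc6; f7: attacked by Kf6; g7: attacked by Kf6; e8: attacked by Qf7; g8: attacked by Qf7.
Legal moves for White: none.
In check with no legal moves → checkmate.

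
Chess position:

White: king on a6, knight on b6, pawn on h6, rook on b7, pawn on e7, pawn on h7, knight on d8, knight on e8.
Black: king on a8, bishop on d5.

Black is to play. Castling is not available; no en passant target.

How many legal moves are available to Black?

0

Black to move; king on a8.
In check: yes, from the white knight on b6.
Legal moves: none.
Count: 0.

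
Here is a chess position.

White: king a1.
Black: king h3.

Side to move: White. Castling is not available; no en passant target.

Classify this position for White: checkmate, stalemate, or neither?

neither

White to move; white king on a1.
In check: no.
Legal moves for White: Kb2, Ka2, Kb1.
White has 3 legal moves and is not in check → neither.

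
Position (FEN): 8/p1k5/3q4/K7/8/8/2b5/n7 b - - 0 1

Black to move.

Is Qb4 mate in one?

no

After Qb4: white king on a5; in check: yes, from the black queen on b4.
White has 2 legal replies: Ka6, Kxb4.
In check but a legal move exists → not checkmate.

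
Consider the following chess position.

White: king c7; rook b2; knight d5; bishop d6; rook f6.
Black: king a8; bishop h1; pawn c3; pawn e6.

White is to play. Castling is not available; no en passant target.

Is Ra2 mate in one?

yes

After Ra2: black king on a8; in check: yes, from the white rook on a2.
King squares — a7: attacked by Ra2; b7: attacked by Kc7; b8: attacked by Kc7.
Black has no legal moves → checkmate.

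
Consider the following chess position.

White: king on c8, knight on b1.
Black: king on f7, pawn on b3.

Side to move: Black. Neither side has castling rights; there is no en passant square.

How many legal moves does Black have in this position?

9

Black to move; king on f7.
In check: no.
Legal moves: Kg8, Kf8, Ke8, Kg7, Ke7, Kg6, Kf6, Ke6, b2.
Count: 9.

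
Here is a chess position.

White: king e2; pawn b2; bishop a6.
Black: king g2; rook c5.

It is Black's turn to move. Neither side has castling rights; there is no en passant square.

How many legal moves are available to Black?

19

Black to move; king on g2.
In check: no.
Legal moves: Rc8, Rc7, Rc6, Rh5, Rg5, Rf5, Re5+, Rd5, Rb5, Ra5, Rc4, Rc3, Rc2+, Rc1, Kh3, Kg3, Kh2, Kh1, Kg1.
Count: 19.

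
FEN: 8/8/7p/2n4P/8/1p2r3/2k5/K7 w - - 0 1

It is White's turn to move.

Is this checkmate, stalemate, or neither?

White to move; white king on a1.
In check: no.
King squares — b1: attacked by Kc2; a2: attacked by Pb3; b2: attacked by Kc2.
Legal moves for White: none.
Not in check and no legal moves → stalemate.

stalemate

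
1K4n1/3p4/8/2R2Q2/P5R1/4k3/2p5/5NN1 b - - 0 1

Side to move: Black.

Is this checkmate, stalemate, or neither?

checkmate

Black to move; black king on e3.
In check: yes, from the white knight on f1.
King squares — d2: attacked by Nf1; e2: attacked by Ng1; f2: attacked by Qf5; d3: attacked by Qf5; f3: attacked by Ng1; d4: attacked by Rg4; e4: attacked by Rg4; f4: attacked by Rg4.
Legal moves for Black: none.
In check with no legal moves → checkmate.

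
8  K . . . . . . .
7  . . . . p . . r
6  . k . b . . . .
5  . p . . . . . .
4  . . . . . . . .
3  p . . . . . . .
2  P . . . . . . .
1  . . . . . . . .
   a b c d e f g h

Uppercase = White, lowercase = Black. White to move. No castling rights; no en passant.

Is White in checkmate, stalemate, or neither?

stalemate

White to move; white king on a8.
In check: no.
King squares — a7: attacked by Kb6; b7: attacked by Kb6; b8: attacked by Bd6.
Legal moves for White: none.
Not in check and no legal moves → stalemate.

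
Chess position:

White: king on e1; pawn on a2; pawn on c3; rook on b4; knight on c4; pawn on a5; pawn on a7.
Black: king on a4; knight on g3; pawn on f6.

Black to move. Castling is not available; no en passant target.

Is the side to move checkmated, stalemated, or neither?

Black to move; black king on a4.
In check: yes, from the white rook on b4.
King squares — a3: attacked by Nc4; b3: attacked by Pa2; b4: attacked by Pc3; a5: attacked by Nc4; b5: attacked by Rb4.
Legal moves for Black: none.
In check with no legal moves → checkmate.

checkmate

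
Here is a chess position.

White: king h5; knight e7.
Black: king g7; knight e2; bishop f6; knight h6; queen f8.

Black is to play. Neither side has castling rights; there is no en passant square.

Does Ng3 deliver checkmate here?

After Ng3: white king on h5; in check: yes, from the black knight on g3.
King squares — g4: attacked by Nh6; h4: attacked by Bf6; g5: attacked by Bf6; g6: attacked by Kg7; h6: attacked by Kg7.
White has no legal moves → checkmate.

yes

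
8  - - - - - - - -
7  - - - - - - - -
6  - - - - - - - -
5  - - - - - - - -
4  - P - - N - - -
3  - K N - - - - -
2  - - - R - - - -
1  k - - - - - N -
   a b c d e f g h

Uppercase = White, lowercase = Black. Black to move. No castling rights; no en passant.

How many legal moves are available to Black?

Black to move; king on a1.
In check: no.
Legal moves: none.
Count: 0.

0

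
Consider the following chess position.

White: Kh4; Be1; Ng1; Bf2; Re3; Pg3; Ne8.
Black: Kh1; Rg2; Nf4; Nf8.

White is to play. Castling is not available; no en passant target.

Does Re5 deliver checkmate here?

no

After Re5: black king on h1; in check: no.
Black is not in check, so this cannot be checkmate.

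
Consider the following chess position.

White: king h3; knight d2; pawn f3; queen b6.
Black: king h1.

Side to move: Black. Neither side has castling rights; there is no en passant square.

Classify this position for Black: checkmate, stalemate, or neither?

Black to move; black king on h1.
In check: no.
King squares — g1: attacked by Qb6; g2: attacked by Kh3; h2: attacked by Kh3.
Legal moves for Black: none.
Not in check and no legal moves → stalemate.

stalemate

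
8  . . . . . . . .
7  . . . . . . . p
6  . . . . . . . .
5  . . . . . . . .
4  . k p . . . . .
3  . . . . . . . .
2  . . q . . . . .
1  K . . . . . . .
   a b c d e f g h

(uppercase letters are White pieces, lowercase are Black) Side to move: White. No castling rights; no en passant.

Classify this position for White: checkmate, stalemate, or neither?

White to move; white king on a1.
In check: no.
King squares — b1: attacked by Qc2; a2: attacked by Qc2; b2: attacked by Qc2.
Legal moves for White: none.
Not in check and no legal moves → stalemate.

stalemate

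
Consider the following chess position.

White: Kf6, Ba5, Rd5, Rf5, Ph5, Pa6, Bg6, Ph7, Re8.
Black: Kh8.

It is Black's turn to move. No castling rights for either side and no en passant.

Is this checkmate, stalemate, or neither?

Black to move; black king on h8.
In check: yes, from the white rook on e8.
King squares — g7: attacked by Kf6; h7: attacked by Bg6; g8: attacked by Ph7.
Legal moves for Black: none.
In check with no legal moves → checkmate.

checkmate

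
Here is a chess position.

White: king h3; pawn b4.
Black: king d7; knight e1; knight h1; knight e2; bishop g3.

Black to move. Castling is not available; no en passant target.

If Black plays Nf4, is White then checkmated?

After Nf4: white king on h3; in check: yes, from the black knight on f4.
White has 1 legal reply: Kg4.
In check but a legal move exists → not checkmate.

no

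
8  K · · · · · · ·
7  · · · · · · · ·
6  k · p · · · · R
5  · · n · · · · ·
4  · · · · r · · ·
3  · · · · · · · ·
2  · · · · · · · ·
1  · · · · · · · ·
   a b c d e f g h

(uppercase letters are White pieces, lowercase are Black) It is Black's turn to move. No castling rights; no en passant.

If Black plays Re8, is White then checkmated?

After Re8: white king on a8; in check: yes, from the black rook on e8.
King squares — a7: attacked by Ka6; b7: attacked by Nc5; b8: attacked by Re8.
White has no legal moves → checkmate.

yes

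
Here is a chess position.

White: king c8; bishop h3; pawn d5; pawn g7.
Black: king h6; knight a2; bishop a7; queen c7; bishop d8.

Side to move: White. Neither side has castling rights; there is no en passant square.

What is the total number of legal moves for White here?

White to move; king on c8.
In check: yes, from the black queen on c7.
Legal moves: none.
Count: 0.

0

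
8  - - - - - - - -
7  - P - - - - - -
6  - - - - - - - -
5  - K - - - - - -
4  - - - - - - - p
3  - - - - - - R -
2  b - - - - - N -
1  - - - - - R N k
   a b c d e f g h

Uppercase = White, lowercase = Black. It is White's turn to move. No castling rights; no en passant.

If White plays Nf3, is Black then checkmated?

After Nf3: black king on h1; in check: yes, from the white rook on f1.
King squares — g1: attacked by Rf1; g2: attacked by Rg3; h2: attacked by Nf3.
Black has no legal moves → checkmate.

yes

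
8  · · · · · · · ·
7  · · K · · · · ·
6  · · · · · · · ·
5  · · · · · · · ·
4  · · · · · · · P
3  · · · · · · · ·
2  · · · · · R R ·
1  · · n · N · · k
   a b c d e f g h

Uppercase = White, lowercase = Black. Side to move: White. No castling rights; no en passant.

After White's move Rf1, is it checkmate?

After Rf1: black king on h1; in check: yes, from the white rook on f1.
King squares — g1: attacked by Rf1; g2: attacked by Ne1; h2: attacked by Rg2.
Black has no legal moves → checkmate.

yes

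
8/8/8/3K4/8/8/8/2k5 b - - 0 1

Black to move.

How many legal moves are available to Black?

5

Black to move; king on c1.
In check: no.
Legal moves: Kd2, Kc2, Kb2, Kd1, Kb1.
Count: 5.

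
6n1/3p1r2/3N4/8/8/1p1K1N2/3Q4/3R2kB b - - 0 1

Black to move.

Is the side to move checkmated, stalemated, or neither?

Black to move; black king on g1.
In check: yes, from the white rook on d1 and the white knight on f3.
King squares — f1: attacked by Rd1; h1: attacked by Rd1; f2: attacked by Qd2; g2: attacked by Bh1; h2: attacked by Qd2.
Legal moves for Black: none.
In check with no legal moves → checkmate.

checkmate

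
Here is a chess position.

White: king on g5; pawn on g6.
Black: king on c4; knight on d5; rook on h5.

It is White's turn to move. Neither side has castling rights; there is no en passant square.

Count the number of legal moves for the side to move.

White to move; king on g5.
In check: yes, from the black rook on h5.
Legal moves: Kxh5, Kg4.
Count: 2.

2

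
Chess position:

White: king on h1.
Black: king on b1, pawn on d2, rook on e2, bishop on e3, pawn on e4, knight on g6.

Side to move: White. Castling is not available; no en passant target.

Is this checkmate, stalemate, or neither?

stalemate

White to move; white king on h1.
In check: no.
King squares — g1: attacked by Be3; g2: attacked by Re2; h2: attacked by Re2.
Legal moves for White: none.
Not in check and no legal moves → stalemate.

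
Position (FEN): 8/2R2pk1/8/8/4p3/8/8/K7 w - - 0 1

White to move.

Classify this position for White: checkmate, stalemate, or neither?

White to move; white king on a1.
In check: no.
Legal moves for White: Rc8, Rxf7+, Re7, Rd7, Rb7, Ra7, Rc6, Rc5, Rc4, Rc3, Rc2, Rc1, Kb2, Ka2, Kb1.
White has 15 legal moves and is not in check → neither.

neither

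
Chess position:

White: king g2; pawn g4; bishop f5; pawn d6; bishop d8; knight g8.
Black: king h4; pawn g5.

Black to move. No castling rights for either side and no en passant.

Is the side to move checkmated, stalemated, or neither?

stalemate

Black to move; black king on h4.
In check: no.
King squares — g3: attacked by Kg2; h3: attacked by Kg2; g4: attacked by Bf5; g5: own pawn; h5: attacked by Pg4.
Legal moves for Black: none.
Not in check and no legal moves → stalemate.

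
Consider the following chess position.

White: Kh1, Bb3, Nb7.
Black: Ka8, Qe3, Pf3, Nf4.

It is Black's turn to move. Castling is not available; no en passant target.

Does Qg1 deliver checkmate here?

After Qg1: white king on h1; in check: yes, from the black queen on g1.
White has 1 legal reply: Kxg1.
In check but a legal move exists → not checkmate.

no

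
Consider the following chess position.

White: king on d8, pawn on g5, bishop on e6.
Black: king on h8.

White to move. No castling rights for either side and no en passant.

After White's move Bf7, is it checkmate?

After Bf7: black king on h8; in check: no.
Black is not in check, so this cannot be checkmate.

no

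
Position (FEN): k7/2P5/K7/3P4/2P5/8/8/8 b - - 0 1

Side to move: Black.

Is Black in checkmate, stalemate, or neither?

Black to move; black king on a8.
In check: no.
King squares — a7: attacked by Ka6; b7: attacked by Ka6; b8: attacked by Pc7.
Legal moves for Black: none.
Not in check and no legal moves → stalemate.

stalemate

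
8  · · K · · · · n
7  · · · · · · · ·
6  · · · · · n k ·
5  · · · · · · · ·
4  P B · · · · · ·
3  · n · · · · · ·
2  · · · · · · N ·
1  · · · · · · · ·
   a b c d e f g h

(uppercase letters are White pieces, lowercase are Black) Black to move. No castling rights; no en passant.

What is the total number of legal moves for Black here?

22

Black to move; king on g6.
In check: no.
Legal moves: Nf7, Kh7, Kg7, Kf7, Kh6, Kh5, Kg5, Kf5, Ng8, Ne8, Nh7, Nd7, Nh5, Nd5, Ng4, Ne4, Nc5, Na5, Nd4, Nd2, Nc1, Na1.
Count: 22.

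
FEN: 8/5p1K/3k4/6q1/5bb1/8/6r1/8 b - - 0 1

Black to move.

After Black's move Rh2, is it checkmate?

After Rh2: white king on h7; in check: yes, from the black rook on h2.
King squares — g6: attacked by Qg5; h6: attacked by Rh2; g7: attacked by Qg5; g8: attacked by Qg5; h8: attacked by Rh2.
White has no legal moves → checkmate.

yes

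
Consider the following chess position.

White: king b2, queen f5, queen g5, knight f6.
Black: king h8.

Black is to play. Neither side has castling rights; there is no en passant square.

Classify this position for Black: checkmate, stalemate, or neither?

stalemate

Black to move; black king on h8.
In check: no.
King squares — g7: attacked by Qg5; h7: attacked by Qf5; g8: attacked by Qg5.
Legal moves for Black: none.
Not in check and no legal moves → stalemate.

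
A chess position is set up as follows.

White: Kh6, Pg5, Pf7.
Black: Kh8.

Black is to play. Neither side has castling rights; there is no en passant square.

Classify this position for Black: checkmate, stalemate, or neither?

stalemate

Black to move; black king on h8.
In check: no.
King squares — g7: attacked by Kh6; h7: attacked by Kh6; g8: attacked by Pf7.
Legal moves for Black: none.
Not in check and no legal moves → stalemate.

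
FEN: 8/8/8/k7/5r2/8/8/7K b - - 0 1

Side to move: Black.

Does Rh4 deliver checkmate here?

no

After Rh4: white king on h1; in check: yes, from the black rook on h4.
White has 2 legal replies: Kg2, Kg1.
In check but a legal move exists → not checkmate.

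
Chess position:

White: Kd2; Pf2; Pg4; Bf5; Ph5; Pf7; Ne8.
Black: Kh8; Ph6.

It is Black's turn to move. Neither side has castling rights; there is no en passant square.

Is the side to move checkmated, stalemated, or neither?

Black to move; black king on h8.
In check: no.
King squares — g7: attacked by Ne8; h7: attacked by Bf5; g8: attacked by Pf7.
Legal moves for Black: none.
Not in check and no legal moves → stalemate.

stalemate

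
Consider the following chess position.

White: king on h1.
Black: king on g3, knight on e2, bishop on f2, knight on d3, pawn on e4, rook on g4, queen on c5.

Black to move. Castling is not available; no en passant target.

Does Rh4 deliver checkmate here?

After Rh4: white king on h1; in check: yes, from the black rook on h4.
King squares — g1: attacked by Ne2; g2: attacked by Kg3; h2: attacked by Kg3.
White has no legal moves → checkmate.

yes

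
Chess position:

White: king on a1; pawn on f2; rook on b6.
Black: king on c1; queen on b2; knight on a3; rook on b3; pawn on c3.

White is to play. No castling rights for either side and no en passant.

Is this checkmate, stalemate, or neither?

checkmate

White to move; white king on a1.
In check: yes, from the black queen on b2.
King squares — b1: attacked by Kc1; a2: attacked by Qb2; b2: attacked by Kc1.
Legal moves for White: none.
In check with no legal moves → checkmate.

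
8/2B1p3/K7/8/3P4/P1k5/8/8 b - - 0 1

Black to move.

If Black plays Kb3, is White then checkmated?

After Kb3: white king on a6; in check: no.
White is not in check, so this cannot be checkmate.

no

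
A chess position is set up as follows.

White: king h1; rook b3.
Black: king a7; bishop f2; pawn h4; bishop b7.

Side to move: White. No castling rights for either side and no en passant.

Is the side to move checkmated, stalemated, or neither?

White to move; white king on h1.
In check: yes, from the black bishop on b7.
Legal moves for White: Kh2, Rxb7+, Rf3.
White is in check but has 3 legal moves → neither.

neither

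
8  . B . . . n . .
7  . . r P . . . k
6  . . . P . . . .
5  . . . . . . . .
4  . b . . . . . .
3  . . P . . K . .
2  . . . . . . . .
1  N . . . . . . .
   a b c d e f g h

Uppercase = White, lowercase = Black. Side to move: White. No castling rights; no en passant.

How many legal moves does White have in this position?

White to move; king on f3.
In check: no.
Legal moves: Bxc7, Ba7, Kg4, Kf4, Ke4, Kg3, Ke3, Kg2, Kf2, Ke2, Nb3, Nc2, dxc7, cxb4, d8=Q, d8=R, d8=B, d8=N, c4.
Count: 19.

19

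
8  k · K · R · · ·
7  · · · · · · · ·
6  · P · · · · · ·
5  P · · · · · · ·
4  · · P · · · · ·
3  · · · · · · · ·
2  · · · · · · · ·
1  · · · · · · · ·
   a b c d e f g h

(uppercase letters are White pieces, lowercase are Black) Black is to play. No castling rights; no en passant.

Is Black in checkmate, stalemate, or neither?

stalemate

Black to move; black king on a8.
In check: no.
King squares — a7: attacked by Pb6; b7: attacked by Kc8; b8: attacked by Kc8.
Legal moves for Black: none.
Not in check and no legal moves → stalemate.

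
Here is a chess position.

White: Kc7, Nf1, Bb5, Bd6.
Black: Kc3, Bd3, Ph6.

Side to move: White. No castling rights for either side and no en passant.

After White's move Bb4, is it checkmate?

After Bb4: black king on c3; in check: yes, from the white bishop on b4.
Black has 5 legal replies: Kd4, Kxb4, Kb3, Kc2, Kb2.
In check but a legal move exists → not checkmate.

no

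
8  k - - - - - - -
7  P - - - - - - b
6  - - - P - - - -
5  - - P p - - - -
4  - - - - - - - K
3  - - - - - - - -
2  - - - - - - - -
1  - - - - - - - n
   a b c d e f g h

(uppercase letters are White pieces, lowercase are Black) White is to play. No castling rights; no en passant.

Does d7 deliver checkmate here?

After d7: black king on a8; in check: no.
Black is not in check, so this cannot be checkmate.

no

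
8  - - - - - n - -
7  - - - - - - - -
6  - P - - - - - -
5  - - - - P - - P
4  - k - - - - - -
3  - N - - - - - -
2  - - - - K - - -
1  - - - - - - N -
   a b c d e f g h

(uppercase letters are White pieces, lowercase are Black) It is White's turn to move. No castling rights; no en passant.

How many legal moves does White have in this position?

White to move; king on e2.
In check: no.
Legal moves: Nc5, Na5, Nd4, Nd2, Nc1, Na1, Kf3, Ke3, Kd3, Kf2, Kd2, Kf1, Ke1, Kd1, Nh3, Nf3, b7, h6, e6.
Count: 19.

19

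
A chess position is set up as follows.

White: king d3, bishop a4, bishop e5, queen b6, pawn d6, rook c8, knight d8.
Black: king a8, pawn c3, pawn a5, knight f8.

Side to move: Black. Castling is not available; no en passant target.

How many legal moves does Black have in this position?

0

Black to move; king on a8.
In check: yes, from the white rook on c8.
Legal moves: none.
Count: 0.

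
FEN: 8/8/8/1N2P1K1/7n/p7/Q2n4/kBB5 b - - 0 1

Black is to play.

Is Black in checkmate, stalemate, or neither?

checkmate

Black to move; black king on a1.
In check: yes, from the white queen on a2.
King squares — b1: attacked by Qa2; a2: attacked by Bb1; b2: attacked by Bc1.
Legal moves for Black: none.
In check with no legal moves → checkmate.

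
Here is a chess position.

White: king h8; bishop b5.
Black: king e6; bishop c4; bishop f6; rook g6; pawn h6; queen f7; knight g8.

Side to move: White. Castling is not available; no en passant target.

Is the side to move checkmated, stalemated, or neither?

checkmate

White to move; white king on h8.
In check: yes, from the black bishop on f6.
King squares — g7: attacked by Bf6; h7: attacked by Qf7; g8: attacked by Rg6.
Legal moves for White: none.
In check with no legal moves → checkmate.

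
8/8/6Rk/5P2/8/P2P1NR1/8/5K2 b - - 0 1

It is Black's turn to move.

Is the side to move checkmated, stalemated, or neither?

Black to move; black king on h6.
In check: yes, from the white rook on g6.
Legal moves for Black: Kh7, Kh5.
Black is in check but has 2 legal moves → neither.

neither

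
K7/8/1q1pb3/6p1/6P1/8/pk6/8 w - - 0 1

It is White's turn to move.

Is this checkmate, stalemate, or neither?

stalemate

White to move; white king on a8.
In check: no.
King squares — a7: attacked by Qb6; b7: attacked by Qb6; b8: attacked by Qb6.
Legal moves for White: none.
Not in check and no legal moves → stalemate.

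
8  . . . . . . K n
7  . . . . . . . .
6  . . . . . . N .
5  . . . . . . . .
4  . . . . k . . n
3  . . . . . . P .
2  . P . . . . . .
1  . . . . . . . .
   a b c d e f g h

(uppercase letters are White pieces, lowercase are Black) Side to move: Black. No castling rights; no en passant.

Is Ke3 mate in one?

no

After Ke3: white king on g8; in check: no.
White is not in check, so this cannot be checkmate.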